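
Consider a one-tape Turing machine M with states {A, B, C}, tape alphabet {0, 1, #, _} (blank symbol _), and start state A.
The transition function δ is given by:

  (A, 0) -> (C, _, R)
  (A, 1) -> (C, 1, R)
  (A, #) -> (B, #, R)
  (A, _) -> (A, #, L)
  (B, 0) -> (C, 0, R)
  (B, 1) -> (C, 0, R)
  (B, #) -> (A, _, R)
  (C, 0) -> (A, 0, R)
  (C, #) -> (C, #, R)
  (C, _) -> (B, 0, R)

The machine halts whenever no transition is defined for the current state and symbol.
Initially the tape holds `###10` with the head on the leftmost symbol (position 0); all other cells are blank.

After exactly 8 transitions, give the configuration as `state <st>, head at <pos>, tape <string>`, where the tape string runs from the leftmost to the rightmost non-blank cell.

state=A head=0 tape=[#]##10__   (A,#)→(B,#,R)
state=B head=1 tape=#[#]#10__   (B,#)→(A,_,R)
state=A head=2 tape=#_[#]10__   (A,#)→(B,#,R)
state=B head=3 tape=#_#[1]0__   (B,1)→(C,0,R)
state=C head=4 tape=#_#0[0]__   (C,0)→(A,0,R)
state=A head=5 tape=#_#00[_]_   (A,_)→(A,#,L)
state=A head=4 tape=#_#0[0]#_   (A,0)→(C,_,R)
state=C head=5 tape=#_#0_[#]_   (C,#)→(C,#,R)
state=C head=6 tape=#_#0_#[_]
After 8 steps: state C, head at 6, tape #_#0_#.

state C, head at 6, tape #_#0_#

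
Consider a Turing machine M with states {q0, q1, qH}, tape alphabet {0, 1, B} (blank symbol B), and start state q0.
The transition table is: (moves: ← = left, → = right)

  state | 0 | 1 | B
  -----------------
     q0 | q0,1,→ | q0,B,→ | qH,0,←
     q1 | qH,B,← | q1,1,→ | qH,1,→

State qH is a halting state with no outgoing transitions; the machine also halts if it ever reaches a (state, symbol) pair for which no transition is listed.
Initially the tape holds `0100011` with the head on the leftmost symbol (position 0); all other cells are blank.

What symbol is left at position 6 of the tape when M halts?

q0 | [0]100011B   read 0 → write 1, move →, go to q0
q0 | 1[1]00011B   read 1 → write B, move →, go to q0
q0 | 1B[0]0011B   read 0 → write 1, move →, go to q0
q0 | 1B1[0]011B   read 0 → write 1, move →, go to q0
q0 | 1B11[0]11B   read 0 → write 1, move →, go to q0
q0 | 1B111[1]1B   read 1 → write B, move →, go to q0
q0 | 1B111B[1]B   read 1 → write B, move →, go to q0
q0 | 1B111BB[B]   read B → write 0, move ←, go to qH
qH | 1B111B[B]0
Cell 6 holds B when M halts.

B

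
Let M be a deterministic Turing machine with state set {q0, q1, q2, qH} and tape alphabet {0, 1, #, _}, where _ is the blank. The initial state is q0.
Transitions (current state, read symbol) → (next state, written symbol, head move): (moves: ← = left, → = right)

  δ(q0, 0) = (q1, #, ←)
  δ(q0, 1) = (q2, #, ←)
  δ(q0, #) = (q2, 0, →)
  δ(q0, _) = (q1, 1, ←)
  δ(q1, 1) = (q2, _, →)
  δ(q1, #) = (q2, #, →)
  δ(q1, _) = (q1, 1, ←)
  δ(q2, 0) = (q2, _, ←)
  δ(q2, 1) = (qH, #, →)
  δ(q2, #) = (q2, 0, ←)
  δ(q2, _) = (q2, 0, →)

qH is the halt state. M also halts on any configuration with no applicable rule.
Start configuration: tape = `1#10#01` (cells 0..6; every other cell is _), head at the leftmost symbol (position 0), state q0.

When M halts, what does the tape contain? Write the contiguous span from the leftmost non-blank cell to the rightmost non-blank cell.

0000000#0#01

q0 | _____[1]#10#01   read 1 → write #, move ←, go to q2
q2 | ____[_]##10#01   read _ → write 0, move →, go to q2
q2 | ____0[#]#10#01   read # → write 0, move ←, go to q2
q2 | ____[0]0#10#01   read 0 → write _, move ←, go to q2
q2 | ___[_]_0#10#01   read _ → write 0, move →, go to q2
q2 | ___0[_]0#10#01   read _ → write 0, move →, go to q2
q2 | ___00[0]#10#01   read 0 → write _, move ←, go to q2
q2 | ___0[0]_#10#01   read 0 → write _, move ←, go to q2
q2 | ___[0]__#10#01   read 0 → write _, move ←, go to q2
q2 | __[_]___#10#01   read _ → write 0, move →, go to q2
q2 | __0[_]__#10#01   read _ → write 0, move →, go to q2
q2 | __00[_]_#10#01   read _ → write 0, move →, go to q2
q2 | __000[_]#10#01   read _ → write 0, move →, go to q2
q2 | __0000[#]10#01   read # → write 0, move ←, go to q2
q2 | __000[0]010#01   read 0 → write _, move ←, go to q2
q2 | __00[0]_010#01   read 0 → write _, move ←, go to q2
q2 | __0[0]__010#01   read 0 → write _, move ←, go to q2
q2 | __[0]___010#01   read 0 → write _, move ←, go to q2
q2 | _[_]____010#01   read _ → write 0, move →, go to q2
q2 | _0[_]___010#01   read _ → write 0, move →, go to q2
q2 | _00[_]__010#01   read _ → write 0, move →, go to q2
q2 | _000[_]_010#01   read _ → write 0, move →, go to q2
q2 | _0000[_]010#01   read _ → write 0, move →, go to q2
q2 | _00000[0]10#01   read 0 → write _, move ←, go to q2
q2 | _0000[0]_10#01   read 0 → write _, move ←, go to q2
q2 | _000[0]__10#01   read 0 → write _, move ←, go to q2
q2 | _00[0]___10#01   read 0 → write _, move ←, go to q2
q2 | _0[0]____10#01   read 0 → write _, move ←, go to q2
q2 | _[0]_____10#01   read 0 → write _, move ←, go to q2
q2 | [_]______10#01   read _ → write 0, move →, go to q2
q2 | 0[_]_____10#01   read _ → write 0, move →, go to q2
q2 | 00[_]____10#01   read _ → write 0, move →, go to q2
q2 | 000[_]___10#01   read _ → write 0, move →, go to q2
q2 | 0000[_]__10#01   read _ → write 0, move →, go to q2
q2 | 00000[_]_10#01   read _ → write 0, move →, go to q2
q2 | 000000[_]10#01   read _ → write 0, move →, go to q2
q2 | 0000000[1]0#01   read 1 → write #, move →, go to qH
qH | 0000000#[0]#01
The non-blank tape span at halt is 0000000#0#01.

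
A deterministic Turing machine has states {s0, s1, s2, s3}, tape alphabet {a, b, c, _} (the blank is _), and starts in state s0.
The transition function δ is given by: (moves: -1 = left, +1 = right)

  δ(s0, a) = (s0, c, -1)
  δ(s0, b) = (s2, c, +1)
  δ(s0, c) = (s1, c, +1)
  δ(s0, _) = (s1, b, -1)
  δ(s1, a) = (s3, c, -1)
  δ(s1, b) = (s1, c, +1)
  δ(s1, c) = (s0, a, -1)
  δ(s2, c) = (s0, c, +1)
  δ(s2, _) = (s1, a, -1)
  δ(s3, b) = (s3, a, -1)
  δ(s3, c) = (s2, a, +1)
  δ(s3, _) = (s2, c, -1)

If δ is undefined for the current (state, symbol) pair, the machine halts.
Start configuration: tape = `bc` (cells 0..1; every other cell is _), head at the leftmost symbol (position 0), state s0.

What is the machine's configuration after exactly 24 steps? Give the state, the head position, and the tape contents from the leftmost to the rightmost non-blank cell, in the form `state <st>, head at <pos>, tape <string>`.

state s0, head at 2, tape aaaab

state=s0 head=0 tape=[b]c___   (s0,b)→(s2,c,+1)
state=s2 head=1 tape=c[c]___   (s2,c)→(s0,c,+1)
state=s0 head=2 tape=cc[_]__   (s0,_)→(s1,b,-1)
state=s1 head=1 tape=c[c]b__   (s1,c)→(s0,a,-1)
state=s0 head=0 tape=[c]ab__   (s0,c)→(s1,c,+1)
state=s1 head=1 tape=c[a]b__   (s1,a)→(s3,c,-1)
state=s3 head=0 tape=[c]cb__   (s3,c)→(s2,a,+1)
state=s2 head=1 tape=a[c]b__   (s2,c)→(s0,c,+1)
state=s0 head=2 tape=ac[b]__   (s0,b)→(s2,c,+1)
state=s2 head=3 tape=acc[_]_   (s2,_)→(s1,a,-1)
state=s1 head=2 tape=ac[c]a_   (s1,c)→(s0,a,-1)
state=s0 head=1 tape=a[c]aa_   (s0,c)→(s1,c,+1)
state=s1 head=2 tape=ac[a]a_   (s1,a)→(s3,c,-1)
state=s3 head=1 tape=a[c]ca_   (s3,c)→(s2,a,+1)
state=s2 head=2 tape=aa[c]a_   (s2,c)→(s0,c,+1)
state=s0 head=3 tape=aac[a]_   (s0,a)→(s0,c,-1)
state=s0 head=2 tape=aa[c]c_   (s0,c)→(s1,c,+1)
state=s1 head=3 tape=aac[c]_   (s1,c)→(s0,a,-1)
state=s0 head=2 tape=aa[c]a_   (s0,c)→(s1,c,+1)
state=s1 head=3 tape=aac[a]_   (s1,a)→(s3,c,-1)
state=s3 head=2 tape=aa[c]c_   (s3,c)→(s2,a,+1)
state=s2 head=3 tape=aaa[c]_   (s2,c)→(s0,c,+1)
state=s0 head=4 tape=aaac[_]   (s0,_)→(s1,b,-1)
state=s1 head=3 tape=aaa[c]b   (s1,c)→(s0,a,-1)
state=s0 head=2 tape=aa[a]ab
After 24 steps: state s0, head at 2, tape aaaab.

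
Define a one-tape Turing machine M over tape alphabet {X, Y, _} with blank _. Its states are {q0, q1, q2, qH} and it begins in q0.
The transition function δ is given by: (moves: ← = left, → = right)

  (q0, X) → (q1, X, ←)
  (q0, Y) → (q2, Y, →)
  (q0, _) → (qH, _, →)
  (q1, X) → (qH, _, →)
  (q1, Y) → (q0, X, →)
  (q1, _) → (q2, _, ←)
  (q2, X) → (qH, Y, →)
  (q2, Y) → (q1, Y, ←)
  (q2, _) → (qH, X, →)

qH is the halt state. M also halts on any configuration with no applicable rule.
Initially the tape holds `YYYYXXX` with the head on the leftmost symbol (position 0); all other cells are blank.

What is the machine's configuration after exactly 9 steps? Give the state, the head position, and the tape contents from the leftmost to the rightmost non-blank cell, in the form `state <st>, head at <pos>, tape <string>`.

q0 | [Y]YYYXXX   read Y → write Y, move →, go to q2
q2 | Y[Y]YYXXX   read Y → write Y, move ←, go to q1
q1 | [Y]YYYXXX   read Y → write X, move →, go to q0
q0 | X[Y]YYXXX   read Y → write Y, move →, go to q2
q2 | XY[Y]YXXX   read Y → write Y, move ←, go to q1
q1 | X[Y]YYXXX   read Y → write X, move →, go to q0
q0 | XX[Y]YXXX   read Y → write Y, move →, go to q2
q2 | XXY[Y]XXX   read Y → write Y, move ←, go to q1
q1 | XX[Y]YXXX   read Y → write X, move →, go to q0
q0 | XXX[Y]XXX
After 9 steps: state q0, head at 3, tape XXXYXXX.

state q0, head at 3, tape XXXYXXX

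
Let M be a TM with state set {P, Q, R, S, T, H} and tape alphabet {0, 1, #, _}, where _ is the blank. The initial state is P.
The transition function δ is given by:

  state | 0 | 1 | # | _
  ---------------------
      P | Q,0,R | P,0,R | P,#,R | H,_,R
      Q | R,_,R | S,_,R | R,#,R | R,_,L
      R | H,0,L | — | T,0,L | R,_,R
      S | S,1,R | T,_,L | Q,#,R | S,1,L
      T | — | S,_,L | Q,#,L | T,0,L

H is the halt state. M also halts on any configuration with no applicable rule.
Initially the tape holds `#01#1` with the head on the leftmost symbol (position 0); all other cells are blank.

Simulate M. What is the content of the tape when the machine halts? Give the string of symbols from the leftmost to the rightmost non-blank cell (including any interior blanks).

P | [#]01#1_   read # → write #, move R, go to P
P | #[0]1#1_   read 0 → write 0, move R, go to Q
Q | #0[1]#1_   read 1 → write _, move R, go to S
S | #0_[#]1_   read # → write #, move R, go to Q
Q | #0_#[1]_   read 1 → write _, move R, go to S
S | #0_#_[_]   read _ → write 1, move L, go to S
S | #0_#[_]1   read _ → write 1, move L, go to S
S | #0_[#]11   read # → write #, move R, go to Q
Q | #0_#[1]1   read 1 → write _, move R, go to S
S | #0_#_[1]   read 1 → write _, move L, go to T
T | #0_#[_]_   read _ → write 0, move L, go to T
T | #0_[#]0_   read # → write #, move L, go to Q
Q | #0[_]#0_   read _ → write _, move L, go to R
R | #[0]_#0_   read 0 → write 0, move L, go to H
H | [#]0_#0_
The non-blank tape span at halt is #0_#0.

#0_#0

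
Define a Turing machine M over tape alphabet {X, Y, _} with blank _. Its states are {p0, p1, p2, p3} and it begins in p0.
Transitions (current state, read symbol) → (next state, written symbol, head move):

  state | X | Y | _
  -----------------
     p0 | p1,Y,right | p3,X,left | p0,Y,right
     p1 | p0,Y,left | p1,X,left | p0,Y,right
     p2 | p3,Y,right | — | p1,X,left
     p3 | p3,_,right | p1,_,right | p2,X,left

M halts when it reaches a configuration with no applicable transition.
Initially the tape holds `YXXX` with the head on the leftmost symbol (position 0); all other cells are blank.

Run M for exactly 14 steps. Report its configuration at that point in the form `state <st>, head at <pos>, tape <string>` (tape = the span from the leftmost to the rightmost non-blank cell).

p0 | ___[Y]XXX   read Y → write X, move left, go to p3
p3 | __[_]XXXX   read _ → write X, move left, go to p2
p2 | _[_]XXXXX   read _ → write X, move left, go to p1
p1 | [_]XXXXXX   read _ → write Y, move right, go to p0
p0 | Y[X]XXXXX   read X → write Y, move right, go to p1
p1 | YY[X]XXXX   read X → write Y, move left, go to p0
p0 | Y[Y]YXXXX   read Y → write X, move left, go to p3
p3 | [Y]XYXXXX   read Y → write _, move right, go to p1
p1 | _[X]YXXXX   read X → write Y, move left, go to p0
p0 | [_]YYXXXX   read _ → write Y, move right, go to p0
p0 | Y[Y]YXXXX   read Y → write X, move left, go to p3
p3 | [Y]XYXXXX   read Y → write _, move right, go to p1
p1 | _[X]YXXXX   read X → write Y, move left, go to p0
p0 | [_]YYXXXX   read _ → write Y, move right, go to p0
p0 | Y[Y]YXXXX
After 14 steps: state p0, head at -2, tape YYYXXXX.

state p0, head at -2, tape YYYXXXX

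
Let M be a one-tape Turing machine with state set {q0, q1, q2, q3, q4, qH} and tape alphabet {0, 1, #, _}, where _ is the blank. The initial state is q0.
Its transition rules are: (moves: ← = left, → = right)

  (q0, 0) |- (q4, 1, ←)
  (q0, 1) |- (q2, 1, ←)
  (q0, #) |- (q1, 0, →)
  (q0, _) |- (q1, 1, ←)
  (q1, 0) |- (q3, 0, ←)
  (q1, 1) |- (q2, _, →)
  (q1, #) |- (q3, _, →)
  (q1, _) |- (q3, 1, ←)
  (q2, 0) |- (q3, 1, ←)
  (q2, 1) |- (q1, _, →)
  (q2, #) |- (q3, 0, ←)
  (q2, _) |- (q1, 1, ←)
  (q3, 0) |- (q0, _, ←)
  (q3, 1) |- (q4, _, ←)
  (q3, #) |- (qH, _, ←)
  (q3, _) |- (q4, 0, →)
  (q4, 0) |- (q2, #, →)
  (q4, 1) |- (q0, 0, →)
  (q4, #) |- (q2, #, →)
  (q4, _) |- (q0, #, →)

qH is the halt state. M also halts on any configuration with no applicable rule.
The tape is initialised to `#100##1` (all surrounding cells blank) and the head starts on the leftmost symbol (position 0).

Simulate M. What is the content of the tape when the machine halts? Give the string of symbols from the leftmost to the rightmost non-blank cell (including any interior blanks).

state=q0 head=0 tape=[#]100##1   (q0,#)→(q1,0,→)
state=q1 head=1 tape=0[1]00##1   (q1,1)→(q2,_,→)
state=q2 head=2 tape=0_[0]0##1   (q2,0)→(q3,1,←)
state=q3 head=1 tape=0[_]10##1   (q3,_)→(q4,0,→)
state=q4 head=2 tape=00[1]0##1   (q4,1)→(q0,0,→)
state=q0 head=3 tape=000[0]##1   (q0,0)→(q4,1,←)
state=q4 head=2 tape=00[0]1##1   (q4,0)→(q2,#,→)
state=q2 head=3 tape=00#[1]##1   (q2,1)→(q1,_,→)
state=q1 head=4 tape=00#_[#]#1   (q1,#)→(q3,_,→)
state=q3 head=5 tape=00#__[#]1   (q3,#)→(qH,_,←)
state=qH head=4 tape=00#_[_]_1
The non-blank tape span at halt is 00#___1.

00#___1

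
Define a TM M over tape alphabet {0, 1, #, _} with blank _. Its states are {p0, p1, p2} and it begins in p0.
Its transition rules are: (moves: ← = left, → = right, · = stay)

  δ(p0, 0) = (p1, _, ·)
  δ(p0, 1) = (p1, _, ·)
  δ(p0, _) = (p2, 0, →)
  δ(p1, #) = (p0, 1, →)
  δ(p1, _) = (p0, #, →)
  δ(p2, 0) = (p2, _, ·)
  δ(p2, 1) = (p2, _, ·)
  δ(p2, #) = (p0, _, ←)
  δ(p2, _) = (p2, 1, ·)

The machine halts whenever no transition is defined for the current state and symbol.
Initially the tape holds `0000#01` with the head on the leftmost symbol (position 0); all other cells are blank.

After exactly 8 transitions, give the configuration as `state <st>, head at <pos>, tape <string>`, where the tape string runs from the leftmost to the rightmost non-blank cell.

state p0, head at 4, tape #####01

p0 | [0]000#01   read 0 → write _, move ·, go to p1
p1 | [_]000#01   read _ → write #, move →, go to p0
p0 | #[0]00#01   read 0 → write _, move ·, go to p1
p1 | #[_]00#01   read _ → write #, move →, go to p0
p0 | ##[0]0#01   read 0 → write _, move ·, go to p1
p1 | ##[_]0#01   read _ → write #, move →, go to p0
p0 | ###[0]#01   read 0 → write _, move ·, go to p1
p1 | ###[_]#01   read _ → write #, move →, go to p0
p0 | ####[#]01
After 8 steps: state p0, head at 4, tape #####01.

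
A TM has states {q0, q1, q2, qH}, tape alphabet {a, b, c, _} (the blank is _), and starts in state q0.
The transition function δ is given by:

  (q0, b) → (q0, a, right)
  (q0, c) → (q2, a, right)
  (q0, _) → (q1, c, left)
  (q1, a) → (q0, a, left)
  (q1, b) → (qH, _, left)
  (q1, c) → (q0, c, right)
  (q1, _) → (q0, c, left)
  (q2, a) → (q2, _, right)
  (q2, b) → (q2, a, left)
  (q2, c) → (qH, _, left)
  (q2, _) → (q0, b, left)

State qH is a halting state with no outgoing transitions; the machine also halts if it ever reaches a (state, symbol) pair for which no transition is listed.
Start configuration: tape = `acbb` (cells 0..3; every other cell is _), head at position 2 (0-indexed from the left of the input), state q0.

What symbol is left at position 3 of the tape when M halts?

a

q0 | ac[b]b_   read b → write a, move right, go to q0
q0 | aca[b]_   read b → write a, move right, go to q0
q0 | acaa[_]   read _ → write c, move left, go to q1
q1 | aca[a]c   read a → write a, move left, go to q0
q0 | ac[a]ac
Cell 3 holds a when M halts.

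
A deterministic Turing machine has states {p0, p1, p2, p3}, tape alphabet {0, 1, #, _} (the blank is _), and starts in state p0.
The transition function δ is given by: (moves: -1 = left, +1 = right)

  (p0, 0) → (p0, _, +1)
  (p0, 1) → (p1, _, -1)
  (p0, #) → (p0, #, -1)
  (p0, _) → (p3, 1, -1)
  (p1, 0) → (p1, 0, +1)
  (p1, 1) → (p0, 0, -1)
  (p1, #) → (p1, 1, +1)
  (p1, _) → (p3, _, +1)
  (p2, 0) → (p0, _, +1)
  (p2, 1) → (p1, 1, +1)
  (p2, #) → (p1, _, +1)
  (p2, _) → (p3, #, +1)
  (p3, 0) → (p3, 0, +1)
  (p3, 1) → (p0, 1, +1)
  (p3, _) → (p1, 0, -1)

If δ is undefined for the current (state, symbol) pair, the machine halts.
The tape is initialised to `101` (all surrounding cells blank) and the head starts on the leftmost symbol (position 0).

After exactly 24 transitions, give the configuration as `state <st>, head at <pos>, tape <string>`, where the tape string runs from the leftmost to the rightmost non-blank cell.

state p0, head at 4, tape 0

state=p0 head=0 tape=_[1]01__   (p0,1)→(p1,_,-1)
state=p1 head=-1 tape=[_]_01__   (p1,_)→(p3,_,+1)
state=p3 head=0 tape=_[_]01__   (p3,_)→(p1,0,-1)
state=p1 head=-1 tape=[_]001__   (p1,_)→(p3,_,+1)
state=p3 head=0 tape=_[0]01__   (p3,0)→(p3,0,+1)
state=p3 head=1 tape=_0[0]1__   (p3,0)→(p3,0,+1)
state=p3 head=2 tape=_00[1]__   (p3,1)→(p0,1,+1)
state=p0 head=3 tape=_001[_]_   (p0,_)→(p3,1,-1)
state=p3 head=2 tape=_00[1]1_   (p3,1)→(p0,1,+1)
state=p0 head=3 tape=_001[1]_   (p0,1)→(p1,_,-1)
state=p1 head=2 tape=_00[1]__   (p1,1)→(p0,0,-1)
state=p0 head=1 tape=_0[0]0__   (p0,0)→(p0,_,+1)
state=p0 head=2 tape=_0_[0]__   (p0,0)→(p0,_,+1)
state=p0 head=3 tape=_0__[_]_   (p0,_)→(p3,1,-1)
state=p3 head=2 tape=_0_[_]1_   (p3,_)→(p1,0,-1)
state=p1 head=1 tape=_0[_]01_   (p1,_)→(p3,_,+1)
state=p3 head=2 tape=_0_[0]1_   (p3,0)→(p3,0,+1)
state=p3 head=3 tape=_0_0[1]_   (p3,1)→(p0,1,+1)
state=p0 head=4 tape=_0_01[_]   (p0,_)→(p3,1,-1)
state=p3 head=3 tape=_0_0[1]1   (p3,1)→(p0,1,+1)
state=p0 head=4 tape=_0_01[1]   (p0,1)→(p1,_,-1)
state=p1 head=3 tape=_0_0[1]_   (p1,1)→(p0,0,-1)
state=p0 head=2 tape=_0_[0]0_   (p0,0)→(p0,_,+1)
state=p0 head=3 tape=_0__[0]_   (p0,0)→(p0,_,+1)
state=p0 head=4 tape=_0___[_]
After 24 steps: state p0, head at 4, tape 0.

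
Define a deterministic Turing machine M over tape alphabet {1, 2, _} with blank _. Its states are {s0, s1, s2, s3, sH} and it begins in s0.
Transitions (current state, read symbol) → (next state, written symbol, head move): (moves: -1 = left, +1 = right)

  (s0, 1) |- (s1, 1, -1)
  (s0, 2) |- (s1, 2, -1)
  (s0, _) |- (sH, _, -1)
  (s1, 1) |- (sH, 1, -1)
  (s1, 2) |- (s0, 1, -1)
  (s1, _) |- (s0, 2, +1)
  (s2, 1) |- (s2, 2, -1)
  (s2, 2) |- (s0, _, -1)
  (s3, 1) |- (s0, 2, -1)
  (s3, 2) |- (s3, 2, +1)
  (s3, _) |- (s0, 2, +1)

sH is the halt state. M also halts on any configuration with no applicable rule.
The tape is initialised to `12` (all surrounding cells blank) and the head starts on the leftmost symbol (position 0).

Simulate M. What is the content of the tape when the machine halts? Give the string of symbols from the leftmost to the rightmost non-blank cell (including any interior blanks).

state=s0 head=0 tape=___[1]2   (s0,1)→(s1,1,-1)
state=s1 head=-1 tape=__[_]12   (s1,_)→(s0,2,+1)
state=s0 head=0 tape=__2[1]2   (s0,1)→(s1,1,-1)
state=s1 head=-1 tape=__[2]12   (s1,2)→(s0,1,-1)
state=s0 head=-2 tape=_[_]112   (s0,_)→(sH,_,-1)
state=sH head=-3 tape=[_]_112
The non-blank tape span at halt is 112.

112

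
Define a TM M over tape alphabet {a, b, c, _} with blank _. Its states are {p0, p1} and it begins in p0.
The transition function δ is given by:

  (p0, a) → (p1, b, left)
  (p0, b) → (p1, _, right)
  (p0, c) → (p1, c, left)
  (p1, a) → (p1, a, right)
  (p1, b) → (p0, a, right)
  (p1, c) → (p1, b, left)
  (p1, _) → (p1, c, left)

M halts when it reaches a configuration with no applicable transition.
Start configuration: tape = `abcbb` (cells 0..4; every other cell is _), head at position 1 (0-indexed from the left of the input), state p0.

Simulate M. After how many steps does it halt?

state=p0 head=1 tape=a[b]cbb__   (p0,b)→(p1,_,right)
state=p1 head=2 tape=a_[c]bb__   (p1,c)→(p1,b,left)
state=p1 head=1 tape=a[_]bbb__   (p1,_)→(p1,c,left)
state=p1 head=0 tape=[a]cbbb__   (p1,a)→(p1,a,right)
state=p1 head=1 tape=a[c]bbb__   (p1,c)→(p1,b,left)
state=p1 head=0 tape=[a]bbbb__   (p1,a)→(p1,a,right)
state=p1 head=1 tape=a[b]bbb__   (p1,b)→(p0,a,right)
state=p0 head=2 tape=aa[b]bb__   (p0,b)→(p1,_,right)
state=p1 head=3 tape=aa_[b]b__   (p1,b)→(p0,a,right)
state=p0 head=4 tape=aa_a[b]__   (p0,b)→(p1,_,right)
state=p1 head=5 tape=aa_a_[_]_   (p1,_)→(p1,c,left)
state=p1 head=4 tape=aa_a[_]c_   (p1,_)→(p1,c,left)
state=p1 head=3 tape=aa_[a]cc_   (p1,a)→(p1,a,right)
state=p1 head=4 tape=aa_a[c]c_   (p1,c)→(p1,b,left)
state=p1 head=3 tape=aa_[a]bc_   (p1,a)→(p1,a,right)
state=p1 head=4 tape=aa_a[b]c_   (p1,b)→(p0,a,right)
state=p0 head=5 tape=aa_aa[c]_   (p0,c)→(p1,c,left)
state=p1 head=4 tape=aa_a[a]c_   (p1,a)→(p1,a,right)
state=p1 head=5 tape=aa_aa[c]_   (p1,c)→(p1,b,left)
state=p1 head=4 tape=aa_a[a]b_   (p1,a)→(p1,a,right)
state=p1 head=5 tape=aa_aa[b]_   (p1,b)→(p0,a,right)
state=p0 head=6 tape=aa_aaa[_]
M halts after 21 transitions.

21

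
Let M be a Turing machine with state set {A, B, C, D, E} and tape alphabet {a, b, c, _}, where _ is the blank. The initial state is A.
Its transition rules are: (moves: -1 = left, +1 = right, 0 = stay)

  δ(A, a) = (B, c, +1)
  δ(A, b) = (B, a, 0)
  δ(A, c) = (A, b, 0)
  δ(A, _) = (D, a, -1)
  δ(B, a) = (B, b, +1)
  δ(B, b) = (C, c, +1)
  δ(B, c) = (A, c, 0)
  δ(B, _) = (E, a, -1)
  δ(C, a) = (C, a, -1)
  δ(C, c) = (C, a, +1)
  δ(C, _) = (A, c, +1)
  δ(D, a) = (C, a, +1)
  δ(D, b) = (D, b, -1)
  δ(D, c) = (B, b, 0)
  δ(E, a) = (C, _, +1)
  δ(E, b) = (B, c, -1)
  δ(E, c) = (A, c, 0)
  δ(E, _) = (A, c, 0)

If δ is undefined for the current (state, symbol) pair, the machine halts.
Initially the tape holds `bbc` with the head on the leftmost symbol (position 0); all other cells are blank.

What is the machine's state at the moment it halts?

C

state=A head=0 tape=[b]bc__   (A,b)→(B,a,0)
state=B head=0 tape=[a]bc__   (B,a)→(B,b,+1)
state=B head=1 tape=b[b]c__   (B,b)→(C,c,+1)
state=C head=2 tape=bc[c]__   (C,c)→(C,a,+1)
state=C head=3 tape=bca[_]_   (C,_)→(A,c,+1)
state=A head=4 tape=bcac[_]   (A,_)→(D,a,-1)
state=D head=3 tape=bca[c]a   (D,c)→(B,b,0)
state=B head=3 tape=bca[b]a   (B,b)→(C,c,+1)
state=C head=4 tape=bcac[a]   (C,a)→(C,a,-1)
state=C head=3 tape=bca[c]a   (C,c)→(C,a,+1)
state=C head=4 tape=bcaa[a]   (C,a)→(C,a,-1)
state=C head=3 tape=bca[a]a   (C,a)→(C,a,-1)
state=C head=2 tape=bc[a]aa   (C,a)→(C,a,-1)
state=C head=1 tape=b[c]aaa   (C,c)→(C,a,+1)
state=C head=2 tape=ba[a]aa   (C,a)→(C,a,-1)
state=C head=1 tape=b[a]aaa   (C,a)→(C,a,-1)
state=C head=0 tape=[b]aaaa
No transition is defined for (C, b); M halts in state C.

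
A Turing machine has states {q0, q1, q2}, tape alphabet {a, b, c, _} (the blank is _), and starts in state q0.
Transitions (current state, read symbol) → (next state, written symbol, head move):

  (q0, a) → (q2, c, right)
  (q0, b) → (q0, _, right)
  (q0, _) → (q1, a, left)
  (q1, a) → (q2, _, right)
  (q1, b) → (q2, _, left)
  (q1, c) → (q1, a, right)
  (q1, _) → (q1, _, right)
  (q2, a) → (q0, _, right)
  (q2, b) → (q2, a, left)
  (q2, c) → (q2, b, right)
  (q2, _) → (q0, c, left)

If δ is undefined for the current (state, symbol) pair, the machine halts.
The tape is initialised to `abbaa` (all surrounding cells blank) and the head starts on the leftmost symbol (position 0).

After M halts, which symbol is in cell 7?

c

q0 | [a]bbaa___   read a → write c, move right, go to q2
q2 | c[b]baa___   read b → write a, move left, go to q2
q2 | [c]abaa___   read c → write b, move right, go to q2
q2 | b[a]baa___   read a → write _, move right, go to q0
q0 | b_[b]aa___   read b → write _, move right, go to q0
q0 | b__[a]a___   read a → write c, move right, go to q2
q2 | b__c[a]___   read a → write _, move right, go to q0
q0 | b__c_[_]__   read _ → write a, move left, go to q1
q1 | b__c[_]a__   read _ → write _, move right, go to q1
q1 | b__c_[a]__   read a → write _, move right, go to q2
q2 | b__c__[_]_   read _ → write c, move left, go to q0
q0 | b__c_[_]c_   read _ → write a, move left, go to q1
q1 | b__c[_]ac_   read _ → write _, move right, go to q1
q1 | b__c_[a]c_   read a → write _, move right, go to q2
q2 | b__c__[c]_   read c → write b, move right, go to q2
q2 | b__c__b[_]   read _ → write c, move left, go to q0
q0 | b__c__[b]c   read b → write _, move right, go to q0
q0 | b__c___[c]
Cell 7 holds c when M halts.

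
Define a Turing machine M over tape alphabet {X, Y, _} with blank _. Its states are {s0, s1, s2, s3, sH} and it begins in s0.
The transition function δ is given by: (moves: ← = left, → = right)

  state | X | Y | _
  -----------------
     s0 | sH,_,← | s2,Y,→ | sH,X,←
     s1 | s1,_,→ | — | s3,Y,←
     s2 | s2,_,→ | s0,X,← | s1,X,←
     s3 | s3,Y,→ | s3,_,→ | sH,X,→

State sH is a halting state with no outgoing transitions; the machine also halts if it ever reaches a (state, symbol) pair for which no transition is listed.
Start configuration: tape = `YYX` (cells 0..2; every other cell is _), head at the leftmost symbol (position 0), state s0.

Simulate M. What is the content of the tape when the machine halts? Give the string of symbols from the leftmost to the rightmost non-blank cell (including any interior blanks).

s0 | [Y]YX_   read Y → write Y, move →, go to s2
s2 | Y[Y]X_   read Y → write X, move ←, go to s0
s0 | [Y]XX_   read Y → write Y, move →, go to s2
s2 | Y[X]X_   read X → write _, move →, go to s2
s2 | Y_[X]_   read X → write _, move →, go to s2
s2 | Y__[_]   read _ → write X, move ←, go to s1
s1 | Y_[_]X   read _ → write Y, move ←, go to s3
s3 | Y[_]YX   read _ → write X, move →, go to sH
sH | YX[Y]X
The non-blank tape span at halt is YXYX.

YXYX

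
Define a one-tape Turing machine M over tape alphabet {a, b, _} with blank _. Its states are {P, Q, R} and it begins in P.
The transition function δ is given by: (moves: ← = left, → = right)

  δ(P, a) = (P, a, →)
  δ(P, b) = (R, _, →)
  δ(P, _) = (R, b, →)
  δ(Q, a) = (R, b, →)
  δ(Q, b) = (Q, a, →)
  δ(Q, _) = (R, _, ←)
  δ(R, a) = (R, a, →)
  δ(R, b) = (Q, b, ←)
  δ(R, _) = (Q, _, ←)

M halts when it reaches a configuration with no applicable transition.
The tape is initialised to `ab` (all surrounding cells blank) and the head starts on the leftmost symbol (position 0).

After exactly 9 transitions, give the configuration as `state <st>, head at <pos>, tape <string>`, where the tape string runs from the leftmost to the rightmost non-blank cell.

state Q, head at 1, tape a

state=P head=0 tape=[a]b_   (P,a)→(P,a,→)
state=P head=1 tape=a[b]_   (P,b)→(R,_,→)
state=R head=2 tape=a_[_]   (R,_)→(Q,_,←)
state=Q head=1 tape=a[_]_   (Q,_)→(R,_,←)
state=R head=0 tape=[a]__   (R,a)→(R,a,→)
state=R head=1 tape=a[_]_   (R,_)→(Q,_,←)
state=Q head=0 tape=[a]__   (Q,a)→(R,b,→)
state=R head=1 tape=b[_]_   (R,_)→(Q,_,←)
state=Q head=0 tape=[b]__   (Q,b)→(Q,a,→)
state=Q head=1 tape=a[_]_
After 9 steps: state Q, head at 1, tape a.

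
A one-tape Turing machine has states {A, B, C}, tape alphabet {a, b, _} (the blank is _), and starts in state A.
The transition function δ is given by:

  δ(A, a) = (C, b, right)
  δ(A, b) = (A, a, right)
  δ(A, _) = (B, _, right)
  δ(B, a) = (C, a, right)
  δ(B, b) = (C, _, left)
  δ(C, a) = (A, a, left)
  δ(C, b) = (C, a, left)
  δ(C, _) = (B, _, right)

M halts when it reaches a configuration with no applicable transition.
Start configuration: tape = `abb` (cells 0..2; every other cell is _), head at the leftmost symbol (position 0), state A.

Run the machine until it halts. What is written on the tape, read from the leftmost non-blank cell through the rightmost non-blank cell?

aab

A | _[a]bb__   read a → write b, move right, go to C
C | _b[b]b__   read b → write a, move left, go to C
C | _[b]ab__   read b → write a, move left, go to C
C | [_]aab__   read _ → write _, move right, go to B
B | _[a]ab__   read a → write a, move right, go to C
C | _a[a]b__   read a → write a, move left, go to A
A | _[a]ab__   read a → write b, move right, go to C
C | _b[a]b__   read a → write a, move left, go to A
A | _[b]ab__   read b → write a, move right, go to A
A | _a[a]b__   read a → write b, move right, go to C
C | _ab[b]__   read b → write a, move left, go to C
C | _a[b]a__   read b → write a, move left, go to C
C | _[a]aa__   read a → write a, move left, go to A
A | [_]aaa__   read _ → write _, move right, go to B
B | _[a]aa__   read a → write a, move right, go to C
C | _a[a]a__   read a → write a, move left, go to A
A | _[a]aa__   read a → write b, move right, go to C
C | _b[a]a__   read a → write a, move left, go to A
A | _[b]aa__   read b → write a, move right, go to A
A | _a[a]a__   read a → write b, move right, go to C
C | _ab[a]__   read a → write a, move left, go to A
A | _a[b]a__   read b → write a, move right, go to A
A | _aa[a]__   read a → write b, move right, go to C
C | _aab[_]_   read _ → write _, move right, go to B
B | _aab_[_]
The non-blank tape span at halt is aab.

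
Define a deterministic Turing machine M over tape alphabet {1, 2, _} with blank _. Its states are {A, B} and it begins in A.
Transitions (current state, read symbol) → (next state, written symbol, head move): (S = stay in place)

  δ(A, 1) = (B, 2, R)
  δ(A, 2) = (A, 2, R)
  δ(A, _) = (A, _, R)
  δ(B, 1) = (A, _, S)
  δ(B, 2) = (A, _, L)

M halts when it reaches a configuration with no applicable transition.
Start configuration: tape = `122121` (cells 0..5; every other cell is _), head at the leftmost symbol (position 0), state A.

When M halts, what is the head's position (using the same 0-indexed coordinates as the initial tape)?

A | [1]22121_   read 1 → write 2, move R, go to B
B | 2[2]2121_   read 2 → write _, move L, go to A
A | [2]_2121_   read 2 → write 2, move R, go to A
A | 2[_]2121_   read _ → write _, move R, go to A
A | 2_[2]121_   read 2 → write 2, move R, go to A
A | 2_2[1]21_   read 1 → write 2, move R, go to B
B | 2_22[2]1_   read 2 → write _, move L, go to A
A | 2_2[2]_1_   read 2 → write 2, move R, go to A
A | 2_22[_]1_   read _ → write _, move R, go to A
A | 2_22_[1]_   read 1 → write 2, move R, go to B
B | 2_22_2[_]
At halt the head is at cell 6.

6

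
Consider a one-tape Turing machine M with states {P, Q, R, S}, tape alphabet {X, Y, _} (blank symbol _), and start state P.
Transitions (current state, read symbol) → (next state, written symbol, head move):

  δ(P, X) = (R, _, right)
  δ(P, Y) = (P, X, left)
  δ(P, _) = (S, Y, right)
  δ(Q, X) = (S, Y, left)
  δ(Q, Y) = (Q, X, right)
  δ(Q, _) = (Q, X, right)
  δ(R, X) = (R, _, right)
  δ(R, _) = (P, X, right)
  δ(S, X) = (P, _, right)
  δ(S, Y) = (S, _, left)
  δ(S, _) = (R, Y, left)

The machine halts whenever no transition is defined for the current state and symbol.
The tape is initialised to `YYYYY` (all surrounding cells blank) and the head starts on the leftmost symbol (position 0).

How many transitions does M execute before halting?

17

P | _[Y]YYYY__   read Y → write X, move left, go to P
P | [_]XYYYY__   read _ → write Y, move right, go to S
S | Y[X]YYYY__   read X → write _, move right, go to P
P | Y_[Y]YYY__   read Y → write X, move left, go to P
P | Y[_]XYYY__   read _ → write Y, move right, go to S
S | YY[X]YYY__   read X → write _, move right, go to P
P | YY_[Y]YY__   read Y → write X, move left, go to P
P | YY[_]XYY__   read _ → write Y, move right, go to S
S | YYY[X]YY__   read X → write _, move right, go to P
P | YYY_[Y]Y__   read Y → write X, move left, go to P
P | YYY[_]XY__   read _ → write Y, move right, go to S
S | YYYY[X]Y__   read X → write _, move right, go to P
P | YYYY_[Y]__   read Y → write X, move left, go to P
P | YYYY[_]X__   read _ → write Y, move right, go to S
S | YYYYY[X]__   read X → write _, move right, go to P
P | YYYYY_[_]_   read _ → write Y, move right, go to S
S | YYYYY_Y[_]   read _ → write Y, move left, go to R
R | YYYYY_[Y]Y
M halts after 17 transitions.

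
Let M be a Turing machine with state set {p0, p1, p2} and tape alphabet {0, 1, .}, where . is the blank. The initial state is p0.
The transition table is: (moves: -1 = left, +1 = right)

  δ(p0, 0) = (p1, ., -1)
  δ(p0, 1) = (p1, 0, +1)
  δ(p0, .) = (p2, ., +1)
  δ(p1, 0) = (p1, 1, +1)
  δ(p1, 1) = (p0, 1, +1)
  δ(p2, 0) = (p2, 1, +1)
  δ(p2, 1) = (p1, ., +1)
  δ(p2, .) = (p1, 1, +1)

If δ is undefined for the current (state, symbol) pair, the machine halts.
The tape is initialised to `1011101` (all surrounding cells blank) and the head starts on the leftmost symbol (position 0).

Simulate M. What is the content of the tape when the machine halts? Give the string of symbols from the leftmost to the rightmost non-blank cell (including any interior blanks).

p0 | [1]011101.   read 1 → write 0, move +1, go to p1
p1 | 0[0]11101.   read 0 → write 1, move +1, go to p1
p1 | 01[1]1101.   read 1 → write 1, move +1, go to p0
p0 | 011[1]101.   read 1 → write 0, move +1, go to p1
p1 | 0110[1]01.   read 1 → write 1, move +1, go to p0
p0 | 01101[0]1.   read 0 → write ., move -1, go to p1
p1 | 0110[1].1.   read 1 → write 1, move +1, go to p0
p0 | 01101[.]1.   read . → write ., move +1, go to p2
p2 | 01101.[1].   read 1 → write ., move +1, go to p1
p1 | 01101..[.]
The non-blank tape span at halt is 01101.

01101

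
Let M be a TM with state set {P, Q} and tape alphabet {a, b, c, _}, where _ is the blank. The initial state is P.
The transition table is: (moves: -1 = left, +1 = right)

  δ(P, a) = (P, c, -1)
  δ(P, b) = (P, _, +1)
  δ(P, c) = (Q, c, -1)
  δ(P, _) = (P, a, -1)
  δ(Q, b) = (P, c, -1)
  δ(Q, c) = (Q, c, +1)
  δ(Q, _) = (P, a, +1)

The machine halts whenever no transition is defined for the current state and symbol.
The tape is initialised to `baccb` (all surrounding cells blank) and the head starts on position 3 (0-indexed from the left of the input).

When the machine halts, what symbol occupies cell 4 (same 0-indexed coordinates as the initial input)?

c

P | bac[c]b__   read c → write c, move -1, go to Q
Q | ba[c]cb__   read c → write c, move +1, go to Q
Q | bac[c]b__   read c → write c, move +1, go to Q
Q | bacc[b]__   read b → write c, move -1, go to P
P | bac[c]c__   read c → write c, move -1, go to Q
Q | ba[c]cc__   read c → write c, move +1, go to Q
Q | bac[c]c__   read c → write c, move +1, go to Q
Q | bacc[c]__   read c → write c, move +1, go to Q
Q | baccc[_]_   read _ → write a, move +1, go to P
P | baccca[_]   read _ → write a, move -1, go to P
P | baccc[a]a   read a → write c, move -1, go to P
P | bacc[c]ca   read c → write c, move -1, go to Q
Q | bac[c]cca   read c → write c, move +1, go to Q
Q | bacc[c]ca   read c → write c, move +1, go to Q
Q | baccc[c]a   read c → write c, move +1, go to Q
Q | bacccc[a]
Cell 4 holds c when M halts.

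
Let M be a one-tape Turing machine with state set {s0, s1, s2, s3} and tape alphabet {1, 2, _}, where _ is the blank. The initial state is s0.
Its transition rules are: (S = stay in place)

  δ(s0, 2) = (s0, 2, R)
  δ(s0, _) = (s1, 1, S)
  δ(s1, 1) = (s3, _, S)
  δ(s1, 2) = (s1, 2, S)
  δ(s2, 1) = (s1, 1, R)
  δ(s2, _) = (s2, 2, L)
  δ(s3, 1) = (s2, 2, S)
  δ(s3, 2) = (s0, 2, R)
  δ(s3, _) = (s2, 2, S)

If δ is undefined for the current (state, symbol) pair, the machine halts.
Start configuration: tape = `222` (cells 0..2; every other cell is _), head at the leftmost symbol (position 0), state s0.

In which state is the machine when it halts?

s2

s0 | [2]22_   read 2 → write 2, move R, go to s0
s0 | 2[2]2_   read 2 → write 2, move R, go to s0
s0 | 22[2]_   read 2 → write 2, move R, go to s0
s0 | 222[_]   read _ → write 1, move S, go to s1
s1 | 222[1]   read 1 → write _, move S, go to s3
s3 | 222[_]   read _ → write 2, move S, go to s2
s2 | 222[2]
No transition is defined for (s2, 2); M halts in state s2.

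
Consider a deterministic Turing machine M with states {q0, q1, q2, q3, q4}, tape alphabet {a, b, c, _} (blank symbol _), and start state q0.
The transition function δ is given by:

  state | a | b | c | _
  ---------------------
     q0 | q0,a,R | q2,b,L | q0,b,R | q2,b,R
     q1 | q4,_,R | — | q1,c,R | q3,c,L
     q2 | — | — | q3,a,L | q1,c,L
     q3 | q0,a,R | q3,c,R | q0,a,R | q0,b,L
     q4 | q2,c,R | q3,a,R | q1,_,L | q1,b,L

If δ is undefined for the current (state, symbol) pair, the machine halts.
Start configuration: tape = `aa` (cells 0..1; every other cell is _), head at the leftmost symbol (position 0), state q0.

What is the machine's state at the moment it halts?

state=q0 head=0 tape=[a]a__   (q0,a)→(q0,a,R)
state=q0 head=1 tape=a[a]__   (q0,a)→(q0,a,R)
state=q0 head=2 tape=aa[_]_   (q0,_)→(q2,b,R)
state=q2 head=3 tape=aab[_]   (q2,_)→(q1,c,L)
state=q1 head=2 tape=aa[b]c
No transition is defined for (q1, b); M halts in state q1.

q1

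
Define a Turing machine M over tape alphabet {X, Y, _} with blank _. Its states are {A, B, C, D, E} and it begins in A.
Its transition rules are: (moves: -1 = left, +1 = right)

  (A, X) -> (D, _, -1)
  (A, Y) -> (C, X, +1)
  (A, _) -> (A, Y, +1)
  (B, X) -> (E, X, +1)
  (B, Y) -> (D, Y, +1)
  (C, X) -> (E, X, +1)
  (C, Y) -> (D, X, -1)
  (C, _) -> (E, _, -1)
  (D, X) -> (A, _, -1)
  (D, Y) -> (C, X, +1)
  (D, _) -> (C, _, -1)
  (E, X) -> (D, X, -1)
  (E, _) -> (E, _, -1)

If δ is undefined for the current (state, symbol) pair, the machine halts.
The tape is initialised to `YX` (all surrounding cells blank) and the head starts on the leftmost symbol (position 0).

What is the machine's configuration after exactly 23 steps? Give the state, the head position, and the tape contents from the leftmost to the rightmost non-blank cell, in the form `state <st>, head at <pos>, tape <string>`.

state=A head=0 tape=__[Y]X_   (A,Y)→(C,X,+1)
state=C head=1 tape=__X[X]_   (C,X)→(E,X,+1)
state=E head=2 tape=__XX[_]   (E,_)→(E,_,-1)
state=E head=1 tape=__X[X]_   (E,X)→(D,X,-1)
state=D head=0 tape=__[X]X_   (D,X)→(A,_,-1)
state=A head=-1 tape=_[_]_X_   (A,_)→(A,Y,+1)
state=A head=0 tape=_Y[_]X_   (A,_)→(A,Y,+1)
state=A head=1 tape=_YY[X]_   (A,X)→(D,_,-1)
state=D head=0 tape=_Y[Y]__   (D,Y)→(C,X,+1)
state=C head=1 tape=_YX[_]_   (C,_)→(E,_,-1)
state=E head=0 tape=_Y[X]__   (E,X)→(D,X,-1)
state=D head=-1 tape=_[Y]X__   (D,Y)→(C,X,+1)
state=C head=0 tape=_X[X]__   (C,X)→(E,X,+1)
state=E head=1 tape=_XX[_]_   (E,_)→(E,_,-1)
state=E head=0 tape=_X[X]__   (E,X)→(D,X,-1)
state=D head=-1 tape=_[X]X__   (D,X)→(A,_,-1)
state=A head=-2 tape=[_]_X__   (A,_)→(A,Y,+1)
state=A head=-1 tape=Y[_]X__   (A,_)→(A,Y,+1)
state=A head=0 tape=YY[X]__   (A,X)→(D,_,-1)
state=D head=-1 tape=Y[Y]___   (D,Y)→(C,X,+1)
state=C head=0 tape=YX[_]__   (C,_)→(E,_,-1)
state=E head=-1 tape=Y[X]___   (E,X)→(D,X,-1)
state=D head=-2 tape=[Y]X___   (D,Y)→(C,X,+1)
state=C head=-1 tape=X[X]___
After 23 steps: state C, head at -1, tape XX.

state C, head at -1, tape XX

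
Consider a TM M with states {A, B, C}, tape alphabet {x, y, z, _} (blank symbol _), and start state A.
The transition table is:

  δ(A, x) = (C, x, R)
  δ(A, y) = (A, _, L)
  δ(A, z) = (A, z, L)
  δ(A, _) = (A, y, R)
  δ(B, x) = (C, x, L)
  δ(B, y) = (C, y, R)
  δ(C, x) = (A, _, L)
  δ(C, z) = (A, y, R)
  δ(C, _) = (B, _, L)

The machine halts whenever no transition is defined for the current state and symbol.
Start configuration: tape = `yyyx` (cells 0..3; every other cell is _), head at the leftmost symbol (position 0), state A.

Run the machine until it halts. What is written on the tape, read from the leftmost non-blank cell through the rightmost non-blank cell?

yyyyyyx

A | ___[y]yyx_   read y → write _, move L, go to A
A | __[_]_yyx_   read _ → write y, move R, go to A
A | __y[_]yyx_   read _ → write y, move R, go to A
A | __yy[y]yx_   read y → write _, move L, go to A
A | __y[y]_yx_   read y → write _, move L, go to A
A | __[y]__yx_   read y → write _, move L, go to A
A | _[_]___yx_   read _ → write y, move R, go to A
A | _y[_]__yx_   read _ → write y, move R, go to A
A | _yy[_]_yx_   read _ → write y, move R, go to A
A | _yyy[_]yx_   read _ → write y, move R, go to A
A | _yyyy[y]x_   read y → write _, move L, go to A
A | _yyy[y]_x_   read y → write _, move L, go to A
A | _yy[y]__x_   read y → write _, move L, go to A
A | _y[y]___x_   read y → write _, move L, go to A
A | _[y]____x_   read y → write _, move L, go to A
A | [_]_____x_   read _ → write y, move R, go to A
A | y[_]____x_   read _ → write y, move R, go to A
A | yy[_]___x_   read _ → write y, move R, go to A
A | yyy[_]__x_   read _ → write y, move R, go to A
A | yyyy[_]_x_   read _ → write y, move R, go to A
A | yyyyy[_]x_   read _ → write y, move R, go to A
A | yyyyyy[x]_   read x → write x, move R, go to C
C | yyyyyyx[_]   read _ → write _, move L, go to B
B | yyyyyy[x]_   read x → write x, move L, go to C
C | yyyyy[y]x_
The non-blank tape span at halt is yyyyyyx.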